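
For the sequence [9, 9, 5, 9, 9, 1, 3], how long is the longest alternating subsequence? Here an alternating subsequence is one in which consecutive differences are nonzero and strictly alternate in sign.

5

Track the best alternating length ending on an up-step vs a down-step at each position: up/down = 1/1, 1/1, 1/2, 3/1, 3/1, 1/4, 5/4.
The maximum over both is 5; one such subsequence is 9, 5, 9, 1, 3.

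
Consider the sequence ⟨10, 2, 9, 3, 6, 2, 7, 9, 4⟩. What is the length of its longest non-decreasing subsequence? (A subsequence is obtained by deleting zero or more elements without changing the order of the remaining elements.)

Scanning left to right, the best length ending at each element is: 10→1, 2→1, 9→2, 3→2, 6→3, 2→2, 7→4, 9→5, 4→3.
So the longest non-decreasing subsequence has length 5, e.g. 2, 3, 6, 7, 9.

5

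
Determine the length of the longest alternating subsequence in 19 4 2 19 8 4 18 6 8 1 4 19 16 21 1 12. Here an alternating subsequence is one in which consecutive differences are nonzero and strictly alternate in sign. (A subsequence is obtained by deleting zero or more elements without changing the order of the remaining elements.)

13

Track the best alternating length ending on an up-step vs a down-step at each position: up/down = 1/1, 1/2, 1/2, 3/1, 3/4, 3/4, 5/4, 5/6, 7/6, 1/8, 9/8, 9/1, 9/10, 11/1, 1/12, 13/12.
The maximum over both is 13; one such subsequence is 19, 4, 19, 8, 18, 6, 8, 1, 19, 16, 21, 1, 12.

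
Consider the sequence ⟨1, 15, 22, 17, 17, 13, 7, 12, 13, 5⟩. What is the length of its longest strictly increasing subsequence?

4

Let dp[i] be the longest increasing subsequence ending at position i. Then dp = [1, 2, 3, 3, 3, 2, 2, 3, 4, 2].
The maximum is 4; one witness is 1, 7, 12, 13 at positions 1,7,8,9.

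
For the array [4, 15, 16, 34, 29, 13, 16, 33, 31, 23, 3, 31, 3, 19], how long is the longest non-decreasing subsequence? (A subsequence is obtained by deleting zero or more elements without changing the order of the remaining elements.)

6

Let dp[i] be the longest non-decreasing subsequence ending at position i. Then dp = [1, 2, 3, 4, 4, 2, 4, 5, 5, 5, 1, 6, 2, 5].
The maximum is 6; one witness is 4, 15, 16, 29, 31, 31 at positions 1,2,3,5,9,12.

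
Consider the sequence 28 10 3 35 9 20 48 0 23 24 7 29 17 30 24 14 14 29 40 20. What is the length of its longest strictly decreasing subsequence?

One longest decreasing subsequence is 28, 10, 3, 0 (positions 1,2,3,8), of length 4; no longer one exists.

4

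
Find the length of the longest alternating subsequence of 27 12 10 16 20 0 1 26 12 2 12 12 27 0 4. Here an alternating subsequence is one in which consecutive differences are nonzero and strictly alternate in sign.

9

A longest alternating subsequence is 27, 12, 16, 0, 26, 2, 12, 0, 4 (positions 1,2,4,6,8,10,11,14,15); its 8 consecutive differences strictly alternate in sign, and length 9 is optimal.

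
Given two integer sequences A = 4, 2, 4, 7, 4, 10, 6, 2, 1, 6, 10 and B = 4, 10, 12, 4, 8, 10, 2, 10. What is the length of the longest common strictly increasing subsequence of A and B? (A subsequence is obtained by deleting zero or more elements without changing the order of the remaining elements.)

2

For each value that appears in both, track the longest common increasing run ending there.
The best achievable length is 2; one witness is 4, 10 (A-positions 1,6, B-positions 1,2).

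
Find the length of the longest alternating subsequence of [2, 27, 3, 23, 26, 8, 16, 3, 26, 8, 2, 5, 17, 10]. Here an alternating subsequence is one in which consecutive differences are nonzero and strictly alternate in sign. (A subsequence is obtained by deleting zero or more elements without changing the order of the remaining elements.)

11

A longest alternating subsequence is 2, 27, 3, 23, 8, 16, 3, 26, 8, 17, 10 (positions 1,2,3,4,6,7,8,9,10,13,14); its 10 consecutive differences strictly alternate in sign, and length 11 is optimal.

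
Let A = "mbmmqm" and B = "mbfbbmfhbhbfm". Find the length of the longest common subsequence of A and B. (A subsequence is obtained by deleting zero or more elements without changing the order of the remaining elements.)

Backtracking the LCS table gives one alignment: m (A1,B1) → b (A2,B5) → m (A3,B6) → m (A6,B13).
So the longest common subsequence has length 4.

4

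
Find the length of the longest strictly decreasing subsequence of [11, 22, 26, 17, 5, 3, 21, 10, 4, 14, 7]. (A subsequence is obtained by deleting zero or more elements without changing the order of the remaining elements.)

Scanning left to right, the best length ending at each element is: 11→1, 22→1, 26→1, 17→2, 5→3, 3→4, 21→2, 10→3, 4→4, 14→3, 7→4.
So the longest decreasing subsequence has length 4, e.g. 22, 17, 5, 3.

4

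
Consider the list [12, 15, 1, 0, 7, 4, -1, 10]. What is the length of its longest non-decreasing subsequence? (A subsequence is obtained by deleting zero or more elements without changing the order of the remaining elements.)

Let dp[i] be the longest non-decreasing subsequence ending at position i. Then dp = [1, 2, 1, 1, 2, 2, 1, 3].
The maximum is 3; one witness is 1, 7, 10 at positions 3,5,8.

3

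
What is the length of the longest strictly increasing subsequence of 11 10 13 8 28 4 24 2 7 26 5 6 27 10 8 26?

One longest increasing subsequence is 11, 13, 24, 26, 27 (positions 1,3,7,10,13), of length 5; no longer one exists.

5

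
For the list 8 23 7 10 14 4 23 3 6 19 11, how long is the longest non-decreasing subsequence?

4

Let dp[i] be the longest non-decreasing subsequence ending at position i. Then dp = [1, 2, 1, 2, 3, 1, 4, 1, 2, 4, 3].
The maximum is 4; one witness is 8, 10, 14, 23 at positions 1,4,5,7.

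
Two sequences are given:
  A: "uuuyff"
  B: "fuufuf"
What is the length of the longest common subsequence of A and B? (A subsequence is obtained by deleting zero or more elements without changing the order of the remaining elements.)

4

A longest common subsequence is uuuf (length 4); the LCS DP confirms no longer common subsequence exists.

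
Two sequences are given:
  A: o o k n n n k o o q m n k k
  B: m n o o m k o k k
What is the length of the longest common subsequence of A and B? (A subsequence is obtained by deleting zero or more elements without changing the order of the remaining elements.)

Backtracking the LCS table gives one alignment: o (A1,B3) → o (A2,B4) → k (A7,B6) → o (A9,B7) → k (A13,B8) → k (A14,B9).
So the longest common subsequence has length 6.

6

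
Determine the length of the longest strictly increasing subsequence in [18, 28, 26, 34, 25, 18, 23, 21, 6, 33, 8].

Let dp[i] be the longest increasing subsequence ending at position i. Then dp = [1, 2, 2, 3, 2, 1, 2, 2, 1, 3, 2].
The maximum is 3; one witness is 18, 28, 34 at positions 1,2,4.

3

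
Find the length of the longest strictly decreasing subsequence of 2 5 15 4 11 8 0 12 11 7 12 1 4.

5

Scanning left to right, the best length ending at each element is: 2→1, 5→1, 15→1, 4→2, 11→2, 8→3, 0→4, 12→2, 11→3, 7→4, 12→2, 1→5, 4→5.
So the longest decreasing subsequence has length 5, e.g. 15, 11, 8, 7, 1.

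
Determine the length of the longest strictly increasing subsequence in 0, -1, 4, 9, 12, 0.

Scanning left to right, the best length ending at each element is: 0→1, -1→1, 4→2, 9→3, 12→4, 0→2.
So the longest increasing subsequence has length 4, e.g. 0, 4, 9, 12.

4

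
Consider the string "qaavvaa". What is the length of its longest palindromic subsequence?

6

One longest palindromic subsequence is aavvaa (positions 2,3,4,5,6,7); it reads the same forward and backward, and the interval DP gives dp[1][7] = 6.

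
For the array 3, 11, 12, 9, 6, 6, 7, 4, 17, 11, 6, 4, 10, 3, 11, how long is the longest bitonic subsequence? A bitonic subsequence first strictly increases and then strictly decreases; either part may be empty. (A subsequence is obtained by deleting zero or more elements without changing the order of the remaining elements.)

8

One longest bitonic subsequence is 3, 11, 12, 9, 7, 6, 4, 3 (positions 1,2,3,4,7,11,12,14): it rises to 12 then falls. Length 8 is optimal.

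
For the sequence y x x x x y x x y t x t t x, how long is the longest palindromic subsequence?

9

One longest palindromic subsequence is xxxxyxxxx (positions 2,3,4,5,6,7,8,11,14); it reads the same forward and backward, and the interval DP gives dp[1][14] = 9.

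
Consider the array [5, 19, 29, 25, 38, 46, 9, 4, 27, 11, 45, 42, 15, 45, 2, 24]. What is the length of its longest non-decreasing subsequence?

Scanning left to right, the best length ending at each element is: 5→1, 19→2, 29→3, 25→3, 38→4, 46→5, 9→2, 4→1, 27→4, 11→3, 45→5, 42→5, 15→4, 45→6, 2→1, 24→5.
So the longest non-decreasing subsequence has length 6, e.g. 5, 19, 29, 38, 45, 45.

6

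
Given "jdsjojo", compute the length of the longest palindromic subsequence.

One longest palindromic subsequence is ojo (positions 5,6,7); it reads the same forward and backward, and the interval DP gives dp[1][7] = 3.

3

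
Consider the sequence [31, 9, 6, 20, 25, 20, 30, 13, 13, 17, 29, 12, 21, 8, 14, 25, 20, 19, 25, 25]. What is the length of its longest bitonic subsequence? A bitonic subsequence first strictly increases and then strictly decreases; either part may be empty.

8

One longest bitonic subsequence is 9, 20, 25, 30, 29, 25, 20, 19 (positions 2,4,5,7,11,16,17,18): it rises to 30 then falls. Length 8 is optimal.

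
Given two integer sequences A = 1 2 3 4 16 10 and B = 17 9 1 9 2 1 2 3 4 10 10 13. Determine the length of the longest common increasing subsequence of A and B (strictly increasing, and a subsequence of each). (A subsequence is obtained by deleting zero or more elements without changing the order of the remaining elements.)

For each value that appears in both, track the longest common increasing run ending there.
The best achievable length is 5; one witness is 1, 2, 3, 4, 10 (A-positions 1,2,3,4,6, B-positions 3,5,8,9,10).

5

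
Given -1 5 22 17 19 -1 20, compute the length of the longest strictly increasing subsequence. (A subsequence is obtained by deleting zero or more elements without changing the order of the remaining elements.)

5

Scanning left to right, the best length ending at each element is: -1→1, 5→2, 22→3, 17→3, 19→4, -1→1, 20→5.
So the longest increasing subsequence has length 5, e.g. -1, 5, 17, 19, 20.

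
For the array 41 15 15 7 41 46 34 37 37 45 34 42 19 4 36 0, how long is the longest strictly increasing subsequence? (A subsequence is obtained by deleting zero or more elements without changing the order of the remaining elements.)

4

One longest increasing subsequence is 15, 34, 37, 45 (positions 2,7,8,10), of length 4; no longer one exists.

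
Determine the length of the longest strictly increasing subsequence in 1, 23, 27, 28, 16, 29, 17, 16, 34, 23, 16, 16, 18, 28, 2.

Scanning left to right, the best length ending at each element is: 1→1, 23→2, 27→3, 28→4, 16→2, 29→5, 17→3, 16→2, 34→6, 23→4, 16→2, 16→2, 18→4, 28→5, 2→2.
So the longest increasing subsequence has length 6, e.g. 1, 23, 27, 28, 29, 34.

6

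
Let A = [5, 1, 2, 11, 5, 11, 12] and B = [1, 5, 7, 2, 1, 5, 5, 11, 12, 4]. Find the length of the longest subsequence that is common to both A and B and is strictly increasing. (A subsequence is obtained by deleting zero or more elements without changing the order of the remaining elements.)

A longest common strictly increasing subsequence is 1, 2, 5, 11, 12 (length 5); it appears in order in both A and B, and no longer such subsequence exists.

5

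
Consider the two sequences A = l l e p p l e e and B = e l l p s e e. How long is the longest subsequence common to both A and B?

5

A longest common subsequence is llpee (length 5); the LCS DP confirms no longer common subsequence exists.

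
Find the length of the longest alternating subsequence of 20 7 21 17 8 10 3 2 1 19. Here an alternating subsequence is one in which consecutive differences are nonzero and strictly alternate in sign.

7

A longest alternating subsequence is 20, 7, 21, 8, 10, 3, 19 (positions 1,2,3,5,6,7,10); its 6 consecutive differences strictly alternate in sign, and length 7 is optimal.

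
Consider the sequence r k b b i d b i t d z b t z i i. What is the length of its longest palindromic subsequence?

One longest palindromic subsequence is iiztzii (positions 5,8,11,13,14,15,16); it reads the same forward and backward, and the interval DP gives dp[1][16] = 7.

7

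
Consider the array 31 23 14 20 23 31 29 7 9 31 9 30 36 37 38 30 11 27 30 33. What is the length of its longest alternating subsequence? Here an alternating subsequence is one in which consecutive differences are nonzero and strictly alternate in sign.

9

A longest alternating subsequence is 31, 23, 31, 29, 31, 9, 30, 11, 27 (positions 1,2,6,7,10,11,12,17,18); its 8 consecutive differences strictly alternate in sign, and length 9 is optimal.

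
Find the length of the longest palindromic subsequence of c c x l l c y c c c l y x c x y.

One longest palindromic subsequence is cxlcccclxc (positions 2,3,5,6,8,9,10,11,13,14); it reads the same forward and backward, and the interval DP gives dp[1][16] = 10.

10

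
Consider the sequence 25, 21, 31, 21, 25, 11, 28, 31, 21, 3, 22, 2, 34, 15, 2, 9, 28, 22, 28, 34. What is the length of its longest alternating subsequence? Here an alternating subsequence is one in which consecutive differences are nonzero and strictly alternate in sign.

Track the best alternating length ending on an up-step vs a down-step at each position: up/down = 1/1, 1/2, 3/1, 1/4, 5/4, 1/6, 7/4, 7/1, 7/8, 1/8, 9/8, 1/10, 11/1, 11/12, 1/12, 13/12, 13/12, 13/14, 15/12, 15/1.
The maximum over both is 15; one such subsequence is 25, 21, 31, 21, 25, 11, 28, 21, 22, 2, 34, 15, 28, 22, 28.

15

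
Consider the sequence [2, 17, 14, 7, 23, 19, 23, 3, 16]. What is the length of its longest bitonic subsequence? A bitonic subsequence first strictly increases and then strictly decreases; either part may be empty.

One longest bitonic subsequence is 2, 17, 14, 7, 3 (positions 1,2,3,4,8): it rises to 17 then falls. Length 5 is optimal.

5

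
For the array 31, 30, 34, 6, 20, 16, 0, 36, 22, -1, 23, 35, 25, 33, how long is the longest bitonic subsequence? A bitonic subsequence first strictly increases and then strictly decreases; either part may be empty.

6

One longest bitonic subsequence is 31, 30, 20, 16, 0, -1 (positions 1,2,5,6,7,10): it rises to 31 then falls. Length 6 is optimal.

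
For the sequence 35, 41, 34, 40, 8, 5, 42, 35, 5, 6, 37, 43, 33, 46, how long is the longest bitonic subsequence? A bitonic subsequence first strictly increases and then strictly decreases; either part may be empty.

Let inc[i] be the LIS ending at i and dec[i] the longest strictly decreasing subsequence starting at i. inc = [1, 2, 1, 2, 1, 1, 3, 2, 1, 2, 3, 4, 3, 5], dec = [4, 4, 3, 3, 2, 1, 3, 2, 1, 1, 2, 2, 1, 1].
max_i inc[i]+dec[i]−1 = 5, with one witness 35, 41, 40, 37, 33.

5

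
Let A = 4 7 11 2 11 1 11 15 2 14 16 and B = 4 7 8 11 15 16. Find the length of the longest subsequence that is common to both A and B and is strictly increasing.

For each value that appears in both, track the longest common increasing run ending there.
The best achievable length is 5; one witness is 4, 7, 11, 15, 16 (A-positions 1,2,3,8,11, B-positions 1,2,4,5,6).

5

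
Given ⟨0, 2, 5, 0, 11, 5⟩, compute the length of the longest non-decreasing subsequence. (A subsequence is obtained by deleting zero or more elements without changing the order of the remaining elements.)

4

Scanning left to right, the best length ending at each element is: 0→1, 2→2, 5→3, 0→2, 11→4, 5→4.
So the longest non-decreasing subsequence has length 4, e.g. 0, 2, 5, 11.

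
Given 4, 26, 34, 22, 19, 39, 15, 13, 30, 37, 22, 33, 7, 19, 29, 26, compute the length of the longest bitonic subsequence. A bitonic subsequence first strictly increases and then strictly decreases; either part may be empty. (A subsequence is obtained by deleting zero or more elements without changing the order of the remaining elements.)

8

Let inc[i] be the LIS ending at i and dec[i] the longest strictly decreasing subsequence starting at i. inc = [1, 2, 3, 2, 2, 4, 2, 2, 3, 4, 3, 4, 2, 3, 4, 4], dec = [1, 6, 6, 5, 4, 5, 3, 2, 3, 4, 2, 3, 1, 1, 2, 1].
max_i inc[i]+dec[i]−1 = 8, with one witness 4, 26, 34, 22, 19, 15, 13, 7.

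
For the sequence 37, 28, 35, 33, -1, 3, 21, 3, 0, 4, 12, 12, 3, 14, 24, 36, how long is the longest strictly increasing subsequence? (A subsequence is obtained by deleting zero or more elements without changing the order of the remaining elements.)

7

Let dp[i] be the longest increasing subsequence ending at position i. Then dp = [1, 1, 2, 2, 1, 2, 3, 2, 2, 3, 4, 4, 3, 5, 6, 7].
The maximum is 7; one witness is -1, 3, 4, 12, 14, 24, 36 at positions 5,6,10,11,14,15,16.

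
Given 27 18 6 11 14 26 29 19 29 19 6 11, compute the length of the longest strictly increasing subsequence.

5

One longest increasing subsequence is 6, 11, 14, 26, 29 (positions 3,4,5,6,7), of length 5; no longer one exists.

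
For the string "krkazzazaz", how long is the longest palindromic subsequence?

5

One longest palindromic subsequence is zazaz (positions 5,7,8,9,10); it reads the same forward and backward, and the interval DP gives dp[1][10] = 5.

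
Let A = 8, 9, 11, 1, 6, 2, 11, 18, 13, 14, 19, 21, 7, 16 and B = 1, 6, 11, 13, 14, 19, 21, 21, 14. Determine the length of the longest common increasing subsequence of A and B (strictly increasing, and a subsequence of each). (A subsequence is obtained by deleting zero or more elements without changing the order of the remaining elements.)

A longest common strictly increasing subsequence is 1, 6, 11, 13, 14, 19, 21 (length 7); it appears in order in both A and B, and no longer such subsequence exists.

7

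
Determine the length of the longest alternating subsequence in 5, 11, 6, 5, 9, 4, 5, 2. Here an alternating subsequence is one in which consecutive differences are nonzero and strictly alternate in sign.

7

Track the best alternating length ending on an up-step vs a down-step at each position: up/down = 1/1, 2/1, 2/3, 1/3, 4/3, 1/5, 6/5, 1/7.
The maximum over both is 7; one such subsequence is 5, 11, 6, 9, 4, 5, 2.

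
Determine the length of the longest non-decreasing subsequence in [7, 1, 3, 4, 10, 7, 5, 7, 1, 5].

5

One longest non-decreasing subsequence is 1, 3, 4, 7, 7 (positions 2,3,4,6,8), of length 5; no longer one exists.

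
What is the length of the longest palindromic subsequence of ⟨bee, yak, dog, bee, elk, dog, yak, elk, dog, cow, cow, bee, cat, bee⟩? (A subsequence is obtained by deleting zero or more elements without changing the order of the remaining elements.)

One longest palindromic subsequence is bee bee dog elk dog bee bee (positions 1,4,6,8,9,12,14); it reads the same forward and backward, and the interval DP gives dp[1][14] = 7.

7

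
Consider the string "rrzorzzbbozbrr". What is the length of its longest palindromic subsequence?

Using dp[i][j] = 2 + dp[i+1][j−1] if the ends match, else max(dp[i+1][j], dp[i][j−1]):
dp[1][14] = 10. A witness is rrzobbozrr at positions 1,2,3,4,8,9,10,11,13,14.

10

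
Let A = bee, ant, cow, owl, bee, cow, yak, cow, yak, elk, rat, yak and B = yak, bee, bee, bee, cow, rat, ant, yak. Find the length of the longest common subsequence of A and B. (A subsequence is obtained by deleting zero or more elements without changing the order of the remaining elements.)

Backtracking the LCS table gives one alignment: bee (A1,B3) → bee (A5,B4) → cow (A8,B5) → rat (A11,B6) → yak (A12,B8).
So the longest common subsequence has length 5.

5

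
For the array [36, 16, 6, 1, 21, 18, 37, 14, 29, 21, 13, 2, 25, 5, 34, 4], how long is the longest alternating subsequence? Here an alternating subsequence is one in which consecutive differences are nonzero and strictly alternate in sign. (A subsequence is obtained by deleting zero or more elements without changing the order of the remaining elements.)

12

A longest alternating subsequence is 36, 16, 21, 18, 37, 14, 29, 21, 25, 5, 34, 4 (positions 1,2,5,6,7,8,9,10,13,14,15,16); its 11 consecutive differences strictly alternate in sign, and length 12 is optimal.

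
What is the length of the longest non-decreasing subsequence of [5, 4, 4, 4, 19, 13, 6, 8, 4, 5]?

5

Let dp[i] be the longest non-decreasing subsequence ending at position i. Then dp = [1, 1, 2, 3, 4, 4, 4, 5, 4, 5].
The maximum is 5; one witness is 4, 4, 4, 6, 8 at positions 2,3,4,7,8.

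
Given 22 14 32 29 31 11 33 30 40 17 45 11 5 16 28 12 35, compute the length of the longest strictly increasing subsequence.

Let dp[i] be the longest increasing subsequence ending at position i. Then dp = [1, 1, 2, 2, 3, 1, 4, 3, 5, 2, 6, 1, 1, 2, 3, 2, 5].
The maximum is 6; one witness is 22, 29, 31, 33, 40, 45 at positions 1,4,5,7,9,11.

6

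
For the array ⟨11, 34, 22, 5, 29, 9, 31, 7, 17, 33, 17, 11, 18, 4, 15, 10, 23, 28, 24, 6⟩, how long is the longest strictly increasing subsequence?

6

Scanning left to right, the best length ending at each element is: 11→1, 34→2, 22→2, 5→1, 29→3, 9→2, 31→4, 7→2, 17→3, 33→5, 17→3, 11→3, 18→4, 4→1, 15→4, 10→3, 23→5, 28→6, 24→6, 6→2.
So the longest increasing subsequence has length 6, e.g. 5, 9, 17, 18, 23, 28.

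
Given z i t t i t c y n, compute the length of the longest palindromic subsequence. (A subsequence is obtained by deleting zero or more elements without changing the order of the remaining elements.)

4

One longest palindromic subsequence is itti (positions 2,3,4,5); it reads the same forward and backward, and the interval DP gives dp[1][9] = 4.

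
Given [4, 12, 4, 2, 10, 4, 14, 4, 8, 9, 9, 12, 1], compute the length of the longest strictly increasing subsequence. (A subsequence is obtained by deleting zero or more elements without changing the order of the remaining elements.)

Let dp[i] be the longest increasing subsequence ending at position i. Then dp = [1, 2, 1, 1, 2, 2, 3, 2, 3, 4, 4, 5, 1].
The maximum is 5; one witness is 2, 4, 8, 9, 12 at positions 4,6,9,10,12.

5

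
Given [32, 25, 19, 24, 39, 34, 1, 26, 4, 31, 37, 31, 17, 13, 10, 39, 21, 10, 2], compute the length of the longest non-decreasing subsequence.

6

One longest non-decreasing subsequence is 19, 24, 26, 31, 37, 39 (positions 3,4,8,10,11,16), of length 6; no longer one exists.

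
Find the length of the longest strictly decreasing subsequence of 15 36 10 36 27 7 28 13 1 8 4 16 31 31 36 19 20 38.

5

Scanning left to right, the best length ending at each element is: 15→1, 36→1, 10→2, 36→1, 27→2, 7→3, 28→2, 13→3, 1→4, 8→4, 4→5, 16→3, 31→2, 31→2, 36→1, 19→3, 20→3, 38→1.
So the longest decreasing subsequence has length 5, e.g. 36, 27, 13, 8, 4.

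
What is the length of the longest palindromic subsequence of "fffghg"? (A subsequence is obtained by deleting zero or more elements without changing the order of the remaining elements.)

3

One longest palindromic subsequence is ghg (positions 4,5,6); it reads the same forward and backward, and the interval DP gives dp[1][6] = 3.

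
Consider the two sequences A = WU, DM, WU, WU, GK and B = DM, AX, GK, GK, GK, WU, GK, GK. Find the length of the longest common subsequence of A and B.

3

A longest common subsequence is DM, WU, GK (length 3); the LCS DP confirms no longer common subsequence exists.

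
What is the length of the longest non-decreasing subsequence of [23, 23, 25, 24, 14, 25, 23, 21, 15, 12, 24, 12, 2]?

Scanning left to right, the best length ending at each element is: 23→1, 23→2, 25→3, 24→3, 14→1, 25→4, 23→3, 21→2, 15→2, 12→1, 24→4, 12→2, 2→1.
So the longest non-decreasing subsequence has length 4, e.g. 23, 23, 25, 25.

4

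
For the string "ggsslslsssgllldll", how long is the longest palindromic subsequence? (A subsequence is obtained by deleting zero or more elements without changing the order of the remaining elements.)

One longest palindromic subsequence is gssslsssg (positions 2,3,4,6,7,8,9,10,11); it reads the same forward and backward, and the interval DP gives dp[1][17] = 9.

9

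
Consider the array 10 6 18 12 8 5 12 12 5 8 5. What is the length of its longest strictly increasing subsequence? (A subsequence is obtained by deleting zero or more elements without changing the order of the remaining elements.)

Scanning left to right, the best length ending at each element is: 10→1, 6→1, 18→2, 12→2, 8→2, 5→1, 12→3, 12→3, 5→1, 8→2, 5→1.
So the longest increasing subsequence has length 3, e.g. 6, 8, 12.

3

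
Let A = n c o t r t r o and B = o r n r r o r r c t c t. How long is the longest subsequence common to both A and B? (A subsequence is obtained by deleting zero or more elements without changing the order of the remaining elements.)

4

A longest common subsequence is nctt (length 4); the LCS DP confirms no longer common subsequence exists.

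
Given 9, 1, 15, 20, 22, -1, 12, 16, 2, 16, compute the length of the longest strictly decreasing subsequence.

One longest decreasing subsequence is 9, 1, -1 (positions 1,2,6), of length 3; no longer one exists.

3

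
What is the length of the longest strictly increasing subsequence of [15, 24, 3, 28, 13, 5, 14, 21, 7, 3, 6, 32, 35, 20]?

6

Let dp[i] be the longest increasing subsequence ending at position i. Then dp = [1, 2, 1, 3, 2, 2, 3, 4, 3, 1, 3, 5, 6, 4].
The maximum is 6; one witness is 3, 13, 14, 21, 32, 35 at positions 3,5,7,8,12,13.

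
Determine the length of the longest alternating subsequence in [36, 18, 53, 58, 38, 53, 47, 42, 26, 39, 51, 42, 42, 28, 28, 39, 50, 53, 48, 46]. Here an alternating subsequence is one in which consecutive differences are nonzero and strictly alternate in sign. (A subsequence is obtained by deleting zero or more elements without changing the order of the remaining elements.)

Track the best alternating length ending on an up-step vs a down-step at each position: up/down = 1/1, 1/2, 3/1, 3/1, 3/4, 5/4, 5/6, 5/6, 3/6, 7/6, 7/6, 7/8, 7/8, 7/8, 7/8, 9/8, 9/8, 9/4, 9/10, 9/10.
The maximum over both is 10; one such subsequence is 36, 18, 53, 38, 53, 47, 51, 42, 50, 48.

10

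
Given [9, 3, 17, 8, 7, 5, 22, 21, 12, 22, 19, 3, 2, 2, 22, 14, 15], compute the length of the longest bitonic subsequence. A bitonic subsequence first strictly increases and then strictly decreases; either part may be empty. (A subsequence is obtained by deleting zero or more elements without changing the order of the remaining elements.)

7

One longest bitonic subsequence is 9, 17, 8, 7, 5, 3, 2 (positions 1,3,4,5,6,12,14): it rises to 17 then falls. Length 7 is optimal.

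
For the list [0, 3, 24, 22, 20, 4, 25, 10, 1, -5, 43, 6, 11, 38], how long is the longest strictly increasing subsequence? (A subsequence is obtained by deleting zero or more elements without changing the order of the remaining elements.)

Let dp[i] be the longest increasing subsequence ending at position i. Then dp = [1, 2, 3, 3, 3, 3, 4, 4, 2, 1, 5, 4, 5, 6].
The maximum is 6; one witness is 0, 3, 4, 10, 11, 38 at positions 1,2,6,8,13,14.

6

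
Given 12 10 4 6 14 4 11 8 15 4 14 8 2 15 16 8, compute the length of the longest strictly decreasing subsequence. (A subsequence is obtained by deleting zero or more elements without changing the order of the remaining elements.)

5

Let dp[i] be the longest decreasing subsequence ending at position i. Then dp = [1, 2, 3, 3, 1, 4, 2, 3, 1, 4, 2, 3, 5, 1, 1, 3].
The maximum is 5; one witness is 12, 10, 6, 4, 2 at positions 1,2,4,6,13.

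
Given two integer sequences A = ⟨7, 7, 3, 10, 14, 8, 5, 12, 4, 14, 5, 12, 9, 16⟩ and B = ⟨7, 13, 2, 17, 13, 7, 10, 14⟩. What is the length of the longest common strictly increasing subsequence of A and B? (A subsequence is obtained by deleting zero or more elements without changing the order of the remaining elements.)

For each value that appears in both, track the longest common increasing run ending there.
The best achievable length is 3; one witness is 7, 10, 14 (A-positions 1,4,5, B-positions 1,7,8).

3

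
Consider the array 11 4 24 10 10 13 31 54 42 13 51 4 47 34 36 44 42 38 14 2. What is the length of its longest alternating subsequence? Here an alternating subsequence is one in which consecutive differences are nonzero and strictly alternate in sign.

12

Track the best alternating length ending on an up-step vs a down-step at each position: up/down = 1/1, 1/2, 3/1, 3/4, 3/4, 5/4, 5/1, 5/1, 5/6, 5/6, 7/6, 1/8, 9/8, 9/10, 11/10, 11/10, 11/12, 11/12, 9/12, 1/12.
The maximum over both is 12; one such subsequence is 11, 4, 24, 10, 54, 42, 51, 4, 47, 34, 44, 42.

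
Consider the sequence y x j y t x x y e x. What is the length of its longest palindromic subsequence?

One longest palindromic subsequence is xyxxyx (positions 2,4,6,7,8,10); it reads the same forward and backward, and the interval DP gives dp[1][10] = 6.

6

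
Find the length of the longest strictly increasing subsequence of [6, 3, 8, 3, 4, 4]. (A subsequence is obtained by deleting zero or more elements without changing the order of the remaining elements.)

Let dp[i] be the longest increasing subsequence ending at position i. Then dp = [1, 1, 2, 1, 2, 2].
The maximum is 2; one witness is 6, 8 at positions 1,3.

2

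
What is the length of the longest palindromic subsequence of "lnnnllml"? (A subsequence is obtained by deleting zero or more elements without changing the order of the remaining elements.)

5

One longest palindromic subsequence is lnnnl (positions 1,2,3,4,8); it reads the same forward and backward, and the interval DP gives dp[1][8] = 5.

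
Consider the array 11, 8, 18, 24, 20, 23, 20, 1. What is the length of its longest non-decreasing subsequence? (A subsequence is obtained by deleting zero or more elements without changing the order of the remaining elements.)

Scanning left to right, the best length ending at each element is: 11→1, 8→1, 18→2, 24→3, 20→3, 23→4, 20→4, 1→1.
So the longest non-decreasing subsequence has length 4, e.g. 11, 18, 20, 23.

4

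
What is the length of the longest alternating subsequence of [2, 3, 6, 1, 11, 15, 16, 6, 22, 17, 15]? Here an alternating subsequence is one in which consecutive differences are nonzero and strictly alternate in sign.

Track the best alternating length ending on an up-step vs a down-step at each position: up/down = 1/1, 2/1, 2/1, 1/3, 4/1, 4/1, 4/1, 4/5, 6/1, 6/7, 6/7.
The maximum over both is 7; one such subsequence is 2, 3, 1, 11, 6, 22, 17.

7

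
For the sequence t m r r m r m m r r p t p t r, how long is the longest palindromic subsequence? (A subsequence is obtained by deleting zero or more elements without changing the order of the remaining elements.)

One longest palindromic subsequence is trrmmmrrt (positions 1,3,4,5,7,8,9,10,14); it reads the same forward and backward, and the interval DP gives dp[1][15] = 9.

9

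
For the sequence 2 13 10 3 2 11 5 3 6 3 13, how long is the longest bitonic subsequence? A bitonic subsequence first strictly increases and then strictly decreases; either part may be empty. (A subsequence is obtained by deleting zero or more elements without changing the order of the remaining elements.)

5

One longest bitonic subsequence is 2, 13, 11, 6, 3 (positions 1,2,6,9,10): it rises to 13 then falls. Length 5 is optimal.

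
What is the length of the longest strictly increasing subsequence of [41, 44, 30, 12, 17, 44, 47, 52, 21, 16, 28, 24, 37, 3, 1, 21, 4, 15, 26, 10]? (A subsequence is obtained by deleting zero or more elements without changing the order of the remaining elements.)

5

One longest increasing subsequence is 12, 17, 44, 47, 52 (positions 4,5,6,7,8), of length 5; no longer one exists.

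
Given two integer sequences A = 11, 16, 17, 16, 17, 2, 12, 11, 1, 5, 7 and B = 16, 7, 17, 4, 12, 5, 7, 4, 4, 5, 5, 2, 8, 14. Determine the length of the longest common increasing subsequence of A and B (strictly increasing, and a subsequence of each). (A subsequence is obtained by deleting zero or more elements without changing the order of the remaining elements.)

2

For each value that appears in both, track the longest common increasing run ending there.
The best achievable length is 2; one witness is 16, 17 (A-positions 2,3, B-positions 1,3).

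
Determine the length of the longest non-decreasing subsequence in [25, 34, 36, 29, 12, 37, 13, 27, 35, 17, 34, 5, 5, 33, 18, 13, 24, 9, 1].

5

Scanning left to right, the best length ending at each element is: 25→1, 34→2, 36→3, 29→2, 12→1, 37→4, 13→2, 27→3, 35→4, 17→3, 34→4, 5→1, 5→2, 33→4, 18→4, 13→3, 24→5, 9→3, 1→1.
So the longest non-decreasing subsequence has length 5, e.g. 12, 13, 17, 18, 24.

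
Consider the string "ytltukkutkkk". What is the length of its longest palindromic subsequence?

Using dp[i][j] = 2 + dp[i+1][j−1] if the ends match, else max(dp[i+1][j], dp[i][j−1]):
dp[1][12] = 6. A witness is tukkut at positions 4,5,6,7,8,9.

6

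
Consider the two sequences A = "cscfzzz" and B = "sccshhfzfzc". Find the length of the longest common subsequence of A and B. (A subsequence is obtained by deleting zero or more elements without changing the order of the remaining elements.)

Backtracking the LCS table gives one alignment: c (A1,B3) → s (A2,B4) → f (A4,B7) → z (A5,B8) → z (A6,B10).
So the longest common subsequence has length 5.

5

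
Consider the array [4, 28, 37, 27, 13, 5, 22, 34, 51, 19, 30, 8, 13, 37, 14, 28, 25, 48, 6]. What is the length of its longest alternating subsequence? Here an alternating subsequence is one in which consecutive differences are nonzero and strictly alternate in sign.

Track the best alternating length ending on an up-step vs a down-step at each position: up/down = 1/1, 2/1, 2/1, 2/3, 2/3, 2/3, 4/3, 4/3, 4/1, 4/5, 6/5, 4/7, 8/7, 8/5, 8/9, 10/9, 10/11, 12/5, 4/13.
The maximum over both is 13; one such subsequence is 4, 28, 13, 22, 19, 30, 8, 37, 14, 28, 25, 48, 6.

13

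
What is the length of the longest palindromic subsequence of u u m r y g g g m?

5

Using dp[i][j] = 2 + dp[i+1][j−1] if the ends match, else max(dp[i+1][j], dp[i][j−1]):
dp[1][9] = 5. A witness is mgggm at positions 3,6,7,8,9.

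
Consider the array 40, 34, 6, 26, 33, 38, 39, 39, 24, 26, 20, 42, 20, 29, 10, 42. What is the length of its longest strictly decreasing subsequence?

Scanning left to right, the best length ending at each element is: 40→1, 34→2, 6→3, 26→3, 33→3, 38→2, 39→2, 39→2, 24→4, 26→4, 20→5, 42→1, 20→5, 29→4, 10→6, 42→1.
So the longest decreasing subsequence has length 6, e.g. 40, 34, 26, 24, 20, 10.

6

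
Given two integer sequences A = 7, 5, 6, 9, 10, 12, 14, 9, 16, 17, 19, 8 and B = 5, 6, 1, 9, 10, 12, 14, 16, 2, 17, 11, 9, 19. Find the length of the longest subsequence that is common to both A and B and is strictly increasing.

9

A longest common strictly increasing subsequence is 5, 6, 9, 10, 12, 14, 16, 17, 19 (length 9); it appears in order in both A and B, and no longer such subsequence exists.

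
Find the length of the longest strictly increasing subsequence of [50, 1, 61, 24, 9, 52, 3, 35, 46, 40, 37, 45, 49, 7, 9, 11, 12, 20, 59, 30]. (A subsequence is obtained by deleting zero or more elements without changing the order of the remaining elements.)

Let dp[i] be the longest increasing subsequence ending at position i. Then dp = [1, 1, 2, 2, 2, 3, 2, 3, 4, 4, 4, 5, 6, 3, 4, 5, 6, 7, 8, 8].
The maximum is 8; one witness is 1, 3, 7, 9, 11, 12, 20, 59 at positions 2,7,14,15,16,17,18,19.

8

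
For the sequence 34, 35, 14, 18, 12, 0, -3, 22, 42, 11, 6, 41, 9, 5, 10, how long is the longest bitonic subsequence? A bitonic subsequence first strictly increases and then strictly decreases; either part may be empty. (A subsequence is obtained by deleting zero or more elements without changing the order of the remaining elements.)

7

Let inc[i] be the LIS ending at i and dec[i] the longest strictly decreasing subsequence starting at i. inc = [1, 2, 1, 2, 1, 1, 1, 3, 4, 2, 2, 4, 3, 2, 4], dec = [6, 6, 5, 5, 4, 2, 1, 4, 4, 3, 2, 3, 2, 1, 1].
max_i inc[i]+dec[i]−1 = 7, with one witness 34, 35, 18, 12, 11, 9, 5.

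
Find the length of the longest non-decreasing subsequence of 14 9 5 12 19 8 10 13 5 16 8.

One longest non-decreasing subsequence is 5, 8, 10, 13, 16 (positions 3,6,7,8,10), of length 5; no longer one exists.

5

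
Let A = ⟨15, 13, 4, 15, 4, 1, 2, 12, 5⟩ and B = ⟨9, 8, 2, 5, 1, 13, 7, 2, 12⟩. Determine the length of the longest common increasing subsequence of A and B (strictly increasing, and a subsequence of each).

For each value that appears in both, track the longest common increasing run ending there.
The best achievable length is 3; one witness is 1, 2, 12 (A-positions 6,7,8, B-positions 5,8,9).

3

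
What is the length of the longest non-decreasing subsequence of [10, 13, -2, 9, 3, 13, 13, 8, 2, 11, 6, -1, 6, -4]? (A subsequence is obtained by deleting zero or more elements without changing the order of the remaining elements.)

4

One longest non-decreasing subsequence is 10, 13, 13, 13 (positions 1,2,6,7), of length 4; no longer one exists.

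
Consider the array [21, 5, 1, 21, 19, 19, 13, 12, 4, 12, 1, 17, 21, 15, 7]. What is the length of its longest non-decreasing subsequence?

Scanning left to right, the best length ending at each element is: 21→1, 5→1, 1→1, 21→2, 19→2, 19→3, 13→2, 12→2, 4→2, 12→3, 1→2, 17→4, 21→5, 15→4, 7→3.
So the longest non-decreasing subsequence has length 5, e.g. 5, 12, 12, 17, 21.

5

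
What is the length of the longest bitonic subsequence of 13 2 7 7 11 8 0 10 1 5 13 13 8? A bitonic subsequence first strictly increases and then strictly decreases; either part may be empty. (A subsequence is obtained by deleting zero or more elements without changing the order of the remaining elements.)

6

Let inc[i] be the LIS ending at i and dec[i] the longest strictly decreasing subsequence starting at i. inc = [1, 1, 2, 2, 3, 3, 1, 4, 2, 3, 5, 5, 4], dec = [4, 2, 2, 2, 3, 2, 1, 2, 1, 1, 2, 2, 1].
max_i inc[i]+dec[i]−1 = 6, with one witness 2, 7, 8, 10, 13, 8.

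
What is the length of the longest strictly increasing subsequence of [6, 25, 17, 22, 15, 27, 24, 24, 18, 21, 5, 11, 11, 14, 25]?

5

Scanning left to right, the best length ending at each element is: 6→1, 25→2, 17→2, 22→3, 15→2, 27→4, 24→4, 24→4, 18→3, 21→4, 5→1, 11→2, 11→2, 14→3, 25→5.
So the longest increasing subsequence has length 5, e.g. 6, 17, 22, 24, 25.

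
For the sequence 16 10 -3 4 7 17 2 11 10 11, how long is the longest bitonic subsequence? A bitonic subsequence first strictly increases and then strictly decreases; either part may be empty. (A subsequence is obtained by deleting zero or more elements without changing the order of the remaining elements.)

One longest bitonic subsequence is -3, 4, 7, 17, 11, 10 (positions 3,4,5,6,8,9): it rises to 17 then falls. Length 6 is optimal.

6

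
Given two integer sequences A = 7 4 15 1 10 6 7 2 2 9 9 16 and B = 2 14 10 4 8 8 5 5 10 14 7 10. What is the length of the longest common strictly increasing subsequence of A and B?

A longest common strictly increasing subsequence is 4, 10 (length 2); it appears in order in both A and B, and no longer such subsequence exists.

2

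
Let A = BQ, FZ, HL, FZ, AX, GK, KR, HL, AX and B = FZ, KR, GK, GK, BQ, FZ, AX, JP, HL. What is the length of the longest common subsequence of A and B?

Backtracking the LCS table gives one alignment: BQ (A1,B5) → FZ (A4,B6) → AX (A5,B7) → HL (A8,B9).
So the longest common subsequence has length 4.

4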